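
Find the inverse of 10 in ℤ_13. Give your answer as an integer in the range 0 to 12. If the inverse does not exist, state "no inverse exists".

4

Run Euclid on (13, 10):
13 = 1×10 + 3
10 = 3×3 + 1
3 = 3×1 + 0
The gcd is 1. Working backward:
1 = 10 − 3·3
1 = −3·13 + 4·10
So 10·4 ≡ 1 (mod 13).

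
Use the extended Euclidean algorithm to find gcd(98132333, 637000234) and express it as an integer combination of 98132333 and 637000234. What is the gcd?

13

Repeated division:
637000234 = 6×98132333 + 48206236
98132333 = 2×48206236 + 1719861
48206236 = 28×1719861 + 50128
1719861 = 34×50128 + 15509
50128 = 3×15509 + 3601
15509 = 4×3601 + 1105
3601 = 3×1105 + 286
1105 = 3×286 + 247
286 = 1×247 + 39
247 = 6×39 + 13
39 = 3×13 + 0
gcd(98132333, 637000234) = 13.
Express as a combination:
13 = 247 − 6·39
13 = −6·286 + 7·247
13 = 7·1105 − 27·286
13 = −27·3601 + 88·1105
13 = 88·15509 − 379·3601
13 = −379·50128 + 1225·15509
13 = 1225·1719861 − 42029·50128
13 = −42029·48206236 + 1178037·1719861
13 = 1178037·98132333 − 2398103·48206236
13 = −2398103·637000234 + 15566655·98132333
So 13 = (-2398103)·637000234 + (15566655)·98132333.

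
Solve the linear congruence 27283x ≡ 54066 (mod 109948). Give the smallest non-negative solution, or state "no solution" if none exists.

19946

First find gcd(27283, 109948):
109948 = 4×27283 + 816
27283 = 33×816 + 355
816 = 2×355 + 106
355 = 3×106 + 37
106 = 2×37 + 32
37 = 1×32 + 5
32 = 6×5 + 2
5 = 2×2 + 1
2 = 2×1 + 0
gcd = 1, so a unique solution mod 109948 exists.
Back-substitute for the Bézout coefficients:
1 = 5 − 2·2
1 = −2·32 + 13·5
1 = 13·37 − 15·32
1 = −15·106 + 43·37
1 = 43·355 − 144·106
1 = −144·816 + 331·355
1 = 331·27283 − 11067·816
1 = −11067·109948 + 44599·27283
So 27283·(44599) ≡ 1 (mod 109948), giving 27283⁻¹ ≡ 44599.
x ≡ 27283⁻¹·54066 ≡ 44599·54066 ≡ 19946 (mod 109948).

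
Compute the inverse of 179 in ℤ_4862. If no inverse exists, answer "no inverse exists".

1005

Apply the Euclidean algorithm to 4862 and 179:
4862 = 27·179 + 29
179 = 6·29 + 5
29 = 5·5 + 4
5 = 1·4 + 1
4 = 4·1 + 0
gcd = 1, so the inverse exists. Back-substitute:
1 = 5 − 4
1 = −29 + 6·5
1 = 6·179 − 37·29
1 = −37·4862 + 1005·179
So 179·1005 ≡ 1 (mod 4862).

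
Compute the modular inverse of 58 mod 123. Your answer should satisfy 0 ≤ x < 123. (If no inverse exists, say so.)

70

Run Euclid on (123, 58):
123 = 2×58 + 7
58 = 8×7 + 2
7 = 3×2 + 1
2 = 2×1 + 0
The gcd is 1. Working backward:
1 = 7 − 3·2
1 = −3·58 + 25·7
1 = 25·123 − 53·58
Hence 58⁻¹ ≡ -53 ≡ 70 (mod 123).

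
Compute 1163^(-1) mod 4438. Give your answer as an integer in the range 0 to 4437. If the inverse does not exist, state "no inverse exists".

477

Extended Euclidean algorithm:
4438 = 3*1163 + 949
1163 = 1*949 + 214
949 = 4*214 + 93
214 = 2*93 + 28
93 = 3*28 + 9
28 = 3*9 + 1
9 = 9*1 + 0
Since gcd(1163, 4438) = 1, back-substitute to write 1 as a combination:
1 = 28 − 3·9
1 = −3·93 + 10·28
1 = 10·214 − 23·93
1 = −23·949 + 102·214
1 = 102·1163 − 125·949
1 = −125·4438 + 477·1163
So 1163·477 ≡ 1 (mod 4438).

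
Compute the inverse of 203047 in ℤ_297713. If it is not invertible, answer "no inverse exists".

no inverse exists

Compute gcd(203047, 297713):
297713 = 1*203047 + 94666
203047 = 2*94666 + 13715
94666 = 6*13715 + 12376
13715 = 1*12376 + 1339
12376 = 9*1339 + 325
1339 = 4*325 + 39
325 = 8*39 + 13
39 = 3*13 + 0
The gcd is 13, not 1, hence no inverse exists.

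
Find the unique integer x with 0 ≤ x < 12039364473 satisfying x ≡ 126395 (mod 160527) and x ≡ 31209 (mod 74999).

2442223646

Write x = 126395 + 160527·k. Then 160527·k ≡ 31209 − 126395 ≡ 54812 (mod 74999).
Need 160527⁻¹ mod 74999. Extended Euclid on (74999, 10529):
74999 = 7*10529 + 1296
10529 = 8*1296 + 161
1296 = 8*161 + 8
161 = 20*8 + 1
8 = 8*1 + 0
Back-substitute:
1 = 161 − 20·8
1 = −20·1296 + 161·161
1 = 161·10529 − 1308·1296
1 = −1308·74999 + 9317·10529
160527⁻¹ ≡ 9317 (mod 74999), so k ≡ 9317·54812 ≡ 15213 (mod 74999).
x = 126395 + 160527·15213 = 2442223646.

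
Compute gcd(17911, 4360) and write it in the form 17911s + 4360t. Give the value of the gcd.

1

Euclidean algorithm:
17911 = 4×4360 + 471
4360 = 9×471 + 121
471 = 3×121 + 108
121 = 1×108 + 13
108 = 8×13 + 4
13 = 3×4 + 1
4 = 4×1 + 0
gcd(17911, 4360) = 1.
Express as a combination:
1 = 13 − 3·4
1 = −3·108 + 25·13
1 = 25·121 − 28·108
1 = −28·471 + 109·121
1 = 109·4360 − 1009·471
1 = −1009·17911 + 4145·4360
So 1 = (-1009)·17911 + (4145)·4360.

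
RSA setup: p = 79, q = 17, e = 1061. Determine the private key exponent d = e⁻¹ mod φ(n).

941

φ(n) = (p−1)(q−1) = 78·16 = 1248.
Need d with 1061·d ≡ 1 (mod 1248). Apply the extended Euclidean algorithm:
1248 = 1·1061 + 187
1061 = 5·187 + 126
187 = 1·126 + 61
126 = 2·61 + 4
61 = 15·4 + 1
4 = 4·1 + 0
Back-substitute:
1 = 61 − 15·4
1 = −15·126 + 31·61
1 = 31·187 − 46·126
1 = −46·1061 + 261·187
1 = 261·1248 − 307·1061
So 1061·(-307) ≡ 1 (mod 1248), hence d ≡ -307 ≡ 941 (mod 1248).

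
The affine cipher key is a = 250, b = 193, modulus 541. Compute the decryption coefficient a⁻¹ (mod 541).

409

Apply the Euclidean algorithm to 541 and 250:
541 = 2·250 + 41
250 = 6·41 + 4
41 = 10·4 + 1
4 = 4·1 + 0
Since gcd(250, 541) = 1, back-substitute to write 1 as a combination:
1 = 41 − 10·4
1 = −10·250 + 61·41
1 = 61·541 − 132·250
Hence 250⁻¹ ≡ -132 ≡ 409 (mod 541).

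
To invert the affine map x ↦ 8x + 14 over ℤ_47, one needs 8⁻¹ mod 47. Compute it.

Extended Euclidean algorithm:
47 = 5*8 + 7
8 = 1*7 + 1
7 = 7*1 + 0
Since gcd(8, 47) = 1, back-substitute to write 1 as a combination:
1 = 8 − 7
1 = −47 + 6·8
So 8·6 ≡ 1 (mod 47).

6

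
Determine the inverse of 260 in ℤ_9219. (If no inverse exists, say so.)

Apply the Euclidean algorithm to 9219 and 260:
9219 = 35×260 + 119
260 = 2×119 + 22
119 = 5×22 + 9
22 = 2×9 + 4
9 = 2×4 + 1
4 = 4×1 + 0
Since gcd(260, 9219) = 1, back-substitute to write 1 as a combination:
1 = 9 − 2·4
1 = −2·22 + 5·9
1 = 5·119 − 27·22
1 = −27·260 + 59·119
1 = 59·9219 − 2092·260
Hence 260⁻¹ ≡ -2092 ≡ 7127 (mod 9219).

7127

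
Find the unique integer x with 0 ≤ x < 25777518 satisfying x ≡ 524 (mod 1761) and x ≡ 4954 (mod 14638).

Write x = 524 + 1761·k. Then 1761·k ≡ 4954 − 524 ≡ 4430 (mod 14638).
Need 1761⁻¹ mod 14638. Extended Euclid on (14638, 1761):
14638 = 8·1761 + 550
1761 = 3·550 + 111
550 = 4·111 + 106
111 = 1·106 + 5
106 = 21·5 + 1
5 = 5·1 + 0
Back-substitute:
1 = 106 − 21·5
1 = −21·111 + 22·106
1 = 22·550 − 109·111
1 = −109·1761 + 349·550
1 = 349·14638 − 2901·1761
1761⁻¹ ≡ 11737 (mod 14638), so k ≡ 11737·4430 ≡ 734 (mod 14638).
x = 524 + 1761·734 = 1293098.

1293098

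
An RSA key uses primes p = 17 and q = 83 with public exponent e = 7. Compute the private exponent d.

375

φ(n) = (p−1)(q−1) = 16·82 = 1312.
Need d with 7·d ≡ 1 (mod 1312). Apply the extended Euclidean algorithm:
1312 = 187·7 + 3
7 = 2·3 + 1
3 = 3·1 + 0
Back-substitute:
1 = 7 − 2·3
1 = −2·1312 + 375·7
So 7·375 ≡ 1 (mod 1312), hence d = 375.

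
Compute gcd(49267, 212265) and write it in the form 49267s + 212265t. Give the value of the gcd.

Euclidean algorithm:
212265 = 4×49267 + 15197
49267 = 3×15197 + 3676
15197 = 4×3676 + 493
3676 = 7×493 + 225
493 = 2×225 + 43
225 = 5×43 + 10
43 = 4×10 + 3
10 = 3×3 + 1
3 = 3×1 + 0
gcd(49267, 212265) = 1.
Working backward:
1 = 10 − 3·3
1 = −3·43 + 13·10
1 = 13·225 − 68·43
1 = −68·493 + 149·225
1 = 149·3676 − 1111·493
1 = −1111·15197 + 4593·3676
1 = 4593·49267 − 14890·15197
1 = −14890·212265 + 64153·49267
So 1 = (-14890)·212265 + (64153)·49267.

1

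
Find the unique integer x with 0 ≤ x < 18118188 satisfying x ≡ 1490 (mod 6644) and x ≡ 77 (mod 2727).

4545986

Write x = 1490 + 6644·k. Then 6644·k ≡ 77 − 1490 ≡ 1314 (mod 2727).
Need 6644⁻¹ mod 2727. Extended Euclid on (2727, 1190):
2727 = 2*1190 + 347
1190 = 3*347 + 149
347 = 2*149 + 49
149 = 3*49 + 2
49 = 24*2 + 1
2 = 2*1 + 0
Back-substitute:
1 = 49 − 24·2
1 = −24·149 + 73·49
1 = 73·347 − 170·149
1 = −170·1190 + 583·347
1 = 583·2727 − 1336·1190
6644⁻¹ ≡ 1391 (mod 2727), so k ≡ 1391·1314 ≡ 684 (mod 2727).
x = 1490 + 6644·684 = 4545986.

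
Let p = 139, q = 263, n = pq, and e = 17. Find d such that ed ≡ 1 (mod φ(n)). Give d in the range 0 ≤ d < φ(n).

φ(n) = (p−1)(q−1) = 138·262 = 36156.
Need d with 17·d ≡ 1 (mod 36156). Apply the extended Euclidean algorithm:
36156 = 2126·17 + 14
17 = 1·14 + 3
14 = 4·3 + 2
3 = 1·2 + 1
2 = 2·1 + 0
Back-substitute:
1 = 3 − 2
1 = −14 + 5·3
1 = 5·17 − 6·14
1 = −6·36156 + 12761·17
So 17·12761 ≡ 1 (mod 36156), hence d = 12761.

12761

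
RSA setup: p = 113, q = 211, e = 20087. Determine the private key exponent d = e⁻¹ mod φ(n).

φ(n) = (p−1)(q−1) = 112·210 = 23520.
Need d with 20087·d ≡ 1 (mod 23520). Apply the extended Euclidean algorithm:
23520 = 1*20087 + 3433
20087 = 5*3433 + 2922
3433 = 1*2922 + 511
2922 = 5*511 + 367
511 = 1*367 + 144
367 = 2*144 + 79
144 = 1*79 + 65
79 = 1*65 + 14
65 = 4*14 + 9
14 = 1*9 + 5
9 = 1*5 + 4
5 = 1*4 + 1
4 = 4*1 + 0
Back-substitute:
1 = 5 − 4
1 = −9 + 2·5
1 = 2·14 − 3·9
1 = −3·65 + 14·14
1 = 14·79 − 17·65
1 = −17·144 + 31·79
1 = 31·367 − 79·144
1 = −79·511 + 110·367
1 = 110·2922 − 629·511
1 = −629·3433 + 739·2922
1 = 739·20087 − 4324·3433
1 = −4324·23520 + 5063·20087
So 20087·5063 ≡ 1 (mod 23520), hence d = 5063.

5063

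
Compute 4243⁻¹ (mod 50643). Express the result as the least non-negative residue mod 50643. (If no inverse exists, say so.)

gcd(50643, 4243) by repeated division:
50643 = 11·4243 + 3970
4243 = 1·3970 + 273
3970 = 14·273 + 148
273 = 1·148 + 125
148 = 1·125 + 23
125 = 5·23 + 10
23 = 2·10 + 3
10 = 3·3 + 1
3 = 3·1 + 0
gcd = 1, so the inverse exists. Back-substitute:
1 = 10 − 3·3
1 = −3·23 + 7·10
1 = 7·125 − 38·23
1 = −38·148 + 45·125
1 = 45·273 − 83·148
1 = −83·3970 + 1207·273
1 = 1207·4243 − 1290·3970
1 = −1290·50643 + 15397·4243
So 4243·15397 ≡ 1 (mod 50643).

15397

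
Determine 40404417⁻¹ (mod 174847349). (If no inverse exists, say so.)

42346419

Apply the Euclidean algorithm to 174847349 and 40404417:
174847349 = 4·40404417 + 13229681
40404417 = 3·13229681 + 715374
13229681 = 18·715374 + 352949
715374 = 2·352949 + 9476
352949 = 37·9476 + 2337
9476 = 4·2337 + 128
2337 = 18·128 + 33
128 = 3·33 + 29
33 = 1·29 + 4
29 = 7·4 + 1
4 = 4·1 + 0
The gcd is 1. Working backward:
1 = 29 − 7·4
1 = −7·33 + 8·29
1 = 8·128 − 31·33
1 = −31·2337 + 566·128
1 = 566·9476 − 2295·2337
1 = −2295·352949 + 85481·9476
1 = 85481·715374 − 173257·352949
1 = −173257·13229681 + 3204107·715374
1 = 3204107·40404417 − 9785578·13229681
1 = −9785578·174847349 + 42346419·40404417
So 40404417·42346419 ≡ 1 (mod 174847349).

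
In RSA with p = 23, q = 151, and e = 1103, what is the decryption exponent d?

2567

φ(n) = (p−1)(q−1) = 22·150 = 3300.
Need d with 1103·d ≡ 1 (mod 3300). Apply the extended Euclidean algorithm:
3300 = 2×1103 + 1094
1103 = 1×1094 + 9
1094 = 121×9 + 5
9 = 1×5 + 4
5 = 1×4 + 1
4 = 4×1 + 0
Back-substitute:
1 = 5 − 4
1 = −9 + 2·5
1 = 2·1094 − 243·9
1 = −243·1103 + 245·1094
1 = 245·3300 − 733·1103
So 1103·(-733) ≡ 1 (mod 3300), hence d ≡ -733 ≡ 2567 (mod 3300).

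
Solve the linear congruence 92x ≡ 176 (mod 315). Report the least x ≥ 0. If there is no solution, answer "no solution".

43

First find gcd(92, 315):
315 = 3*92 + 39
92 = 2*39 + 14
39 = 2*14 + 11
14 = 1*11 + 3
11 = 3*3 + 2
3 = 1*2 + 1
2 = 2*1 + 0
gcd = 1, so a unique solution mod 315 exists.
Back-substitute for the Bézout coefficients:
1 = 3 − 2
1 = −11 + 4·3
1 = 4·14 − 5·11
1 = −5·39 + 14·14
1 = 14·92 − 33·39
1 = −33·315 + 113·92
So 92·(113) ≡ 1 (mod 315), giving 92⁻¹ ≡ 113.
x ≡ 92⁻¹·176 ≡ 113·176 ≡ 43 (mod 315).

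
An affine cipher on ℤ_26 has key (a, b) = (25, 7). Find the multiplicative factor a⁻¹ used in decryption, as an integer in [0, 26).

25

Apply the Euclidean algorithm to 26 and 25:
26 = 1×25 + 1
25 = 25×1 + 0
gcd = 1, so the inverse exists. Back-substitute:
1 = 26 − 25
Thus 25·(-1) ≡ 1 (mod 26); reducing, -1 mod 26 = 25.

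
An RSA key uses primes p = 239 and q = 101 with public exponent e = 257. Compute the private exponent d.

2593

φ(n) = (p−1)(q−1) = 238·100 = 23800.
Need d with 257·d ≡ 1 (mod 23800). Apply the extended Euclidean algorithm:
23800 = 92×257 + 156
257 = 1×156 + 101
156 = 1×101 + 55
101 = 1×55 + 46
55 = 1×46 + 9
46 = 5×9 + 1
9 = 9×1 + 0
Back-substitute:
1 = 46 − 5·9
1 = −5·55 + 6·46
1 = 6·101 − 11·55
1 = −11·156 + 17·101
1 = 17·257 − 28·156
1 = −28·23800 + 2593·257
So 257·2593 ≡ 1 (mod 23800), hence d = 2593.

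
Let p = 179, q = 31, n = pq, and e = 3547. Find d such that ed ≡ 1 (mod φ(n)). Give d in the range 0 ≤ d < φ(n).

φ(n) = (p−1)(q−1) = 178·30 = 5340.
Need d with 3547·d ≡ 1 (mod 5340). Apply the extended Euclidean algorithm:
5340 = 1×3547 + 1793
3547 = 1×1793 + 1754
1793 = 1×1754 + 39
1754 = 44×39 + 38
39 = 1×38 + 1
38 = 38×1 + 0
Back-substitute:
1 = 39 − 38
1 = −1754 + 45·39
1 = 45·1793 − 46·1754
1 = −46·3547 + 91·1793
1 = 91·5340 − 137·3547
So 3547·(-137) ≡ 1 (mod 5340), hence d ≡ -137 ≡ 5203 (mod 5340).

5203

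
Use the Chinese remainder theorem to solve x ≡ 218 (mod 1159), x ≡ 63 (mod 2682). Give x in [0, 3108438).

1837233

Write x = 218 + 1159·k. Then 1159·k ≡ 63 − 218 ≡ 2527 (mod 2682).
Need 1159⁻¹ mod 2682. Extended Euclid on (2682, 1159):
2682 = 2·1159 + 364
1159 = 3·364 + 67
364 = 5·67 + 29
67 = 2·29 + 9
29 = 3·9 + 2
9 = 4·2 + 1
2 = 2·1 + 0
Back-substitute:
1 = 9 − 4·2
1 = −4·29 + 13·9
1 = 13·67 − 30·29
1 = −30·364 + 163·67
1 = 163·1159 − 519·364
1 = −519·2682 + 1201·1159
1159⁻¹ ≡ 1201 (mod 2682), so k ≡ 1201·2527 ≡ 1585 (mod 2682).
x = 218 + 1159·1585 = 1837233.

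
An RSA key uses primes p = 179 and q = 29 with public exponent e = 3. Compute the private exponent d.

φ(n) = (p−1)(q−1) = 178·28 = 4984.
Need d with 3·d ≡ 1 (mod 4984). Apply the extended Euclidean algorithm:
4984 = 1661×3 + 1
3 = 3×1 + 0
Back-substitute:
1 = 4984 − 1661·3
So 3·(-1661) ≡ 1 (mod 4984), hence d ≡ -1661 ≡ 3323 (mod 4984).

3323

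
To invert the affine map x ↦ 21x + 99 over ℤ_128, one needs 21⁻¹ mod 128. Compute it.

61

gcd(128, 21) by repeated division:
128 = 6*21 + 2
21 = 10*2 + 1
2 = 2*1 + 0
gcd = 1, so the inverse exists. Back-substitute:
1 = 21 − 10·2
1 = −10·128 + 61·21
So 21·61 ≡ 1 (mod 128).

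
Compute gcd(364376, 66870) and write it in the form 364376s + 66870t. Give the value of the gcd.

2

Apply Euclid's algorithm to 364376 and 66870:
364376 = 5·66870 + 30026
66870 = 2·30026 + 6818
30026 = 4·6818 + 2754
6818 = 2·2754 + 1310
2754 = 2·1310 + 134
1310 = 9·134 + 104
134 = 1·104 + 30
104 = 3·30 + 14
30 = 2·14 + 2
14 = 7·2 + 0
gcd(364376, 66870) = 2.
Working backward:
2 = 30 − 2·14
2 = −2·104 + 7·30
2 = 7·134 − 9·104
2 = −9·1310 + 88·134
2 = 88·2754 − 185·1310
2 = −185·6818 + 458·2754
2 = 458·30026 − 2017·6818
2 = −2017·66870 + 4492·30026
2 = 4492·364376 − 24477·66870
So 2 = (4492)·364376 + (-24477)·66870.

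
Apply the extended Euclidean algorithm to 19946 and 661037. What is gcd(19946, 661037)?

1

Apply Euclid's algorithm to 661037 and 19946:
661037 = 33×19946 + 2819
19946 = 7×2819 + 213
2819 = 13×213 + 50
213 = 4×50 + 13
50 = 3×13 + 11
13 = 1×11 + 2
11 = 5×2 + 1
2 = 2×1 + 0
gcd(19946, 661037) = 1.
Express as a combination:
1 = 11 − 5·2
1 = −5·13 + 6·11
1 = 6·50 − 23·13
1 = −23·213 + 98·50
1 = 98·2819 − 1297·213
1 = −1297·19946 + 9177·2819
1 = 9177·661037 − 304138·19946
So 1 = (9177)·661037 + (-304138)·19946.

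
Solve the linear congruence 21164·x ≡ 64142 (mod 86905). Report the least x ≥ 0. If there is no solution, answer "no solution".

1818

First find gcd(21164, 86905):
86905 = 4·21164 + 2249
21164 = 9·2249 + 923
2249 = 2·923 + 403
923 = 2·403 + 117
403 = 3·117 + 52
117 = 2·52 + 13
52 = 4·13 + 0
gcd = 13 and 13 | 64142, so solutions exist. Divide through by 13: 1628x ≡ 4934 (mod 6685).
Now find 1628⁻¹ mod 6685:
6685 = 4·1628 + 173
1628 = 9·173 + 71
173 = 2·71 + 31
71 = 2·31 + 9
31 = 3·9 + 4
9 = 2·4 + 1
4 = 4·1 + 0
Back-substitute:
1 = 9 − 2·4
1 = −2·31 + 7·9
1 = 7·71 − 16·31
1 = −16·173 + 39·71
1 = 39·1628 − 367·173
1 = −367·6685 + 1507·1628
So 1628⁻¹ ≡ 1507 (mod 6685).
Then x ≡ 1507·4934 ≡ 1818 (mod 6685); the smallest non-negative solution is x = 1818.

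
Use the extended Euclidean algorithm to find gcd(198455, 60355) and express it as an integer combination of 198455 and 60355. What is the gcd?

Repeated division:
198455 = 3*60355 + 17390
60355 = 3*17390 + 8185
17390 = 2*8185 + 1020
8185 = 8*1020 + 25
1020 = 40*25 + 20
25 = 1*20 + 5
20 = 4*5 + 0
gcd(198455, 60355) = 5.
Express as a combination:
5 = 25 − 20
5 = −1020 + 41·25
5 = 41·8185 − 329·1020
5 = −329·17390 + 699·8185
5 = 699·60355 − 2426·17390
5 = −2426·198455 + 7977·60355
So 5 = (-2426)·198455 + (7977)·60355.

5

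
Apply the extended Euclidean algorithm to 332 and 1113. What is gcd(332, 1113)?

1

Repeated division:
1113 = 3*332 + 117
332 = 2*117 + 98
117 = 1*98 + 19
98 = 5*19 + 3
19 = 6*3 + 1
3 = 3*1 + 0
gcd(332, 1113) = 1.
Back-substituting:
1 = 19 − 6·3
1 = −6·98 + 31·19
1 = 31·117 − 37·98
1 = −37·332 + 105·117
1 = 105·1113 − 352·332
So 1 = (105)·1113 + (-352)·332.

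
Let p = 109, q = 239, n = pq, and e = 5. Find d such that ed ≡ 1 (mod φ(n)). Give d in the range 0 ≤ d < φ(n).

φ(n) = (p−1)(q−1) = 108·238 = 25704.
Need d with 5·d ≡ 1 (mod 25704). Apply the extended Euclidean algorithm:
25704 = 5140×5 + 4
5 = 1×4 + 1
4 = 4×1 + 0
Back-substitute:
1 = 5 − 4
1 = −25704 + 5141·5
So 5·5141 ≡ 1 (mod 25704), hence d = 5141.

5141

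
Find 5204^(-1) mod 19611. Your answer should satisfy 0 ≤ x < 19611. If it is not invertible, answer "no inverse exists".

Run Euclid on (19611, 5204):
19611 = 3·5204 + 3999
5204 = 1·3999 + 1205
3999 = 3·1205 + 384
1205 = 3·384 + 53
384 = 7·53 + 13
53 = 4·13 + 1
13 = 13·1 + 0
gcd = 1, so the inverse exists. Back-substitute:
1 = 53 − 4·13
1 = −4·384 + 29·53
1 = 29·1205 − 91·384
1 = −91·3999 + 302·1205
1 = 302·5204 − 393·3999
1 = −393·19611 + 1481·5204
So 5204·1481 ≡ 1 (mod 19611).

1481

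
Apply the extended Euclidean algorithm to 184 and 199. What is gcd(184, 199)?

Apply Euclid's algorithm to 199 and 184:
199 = 1·184 + 15
184 = 12·15 + 4
15 = 3·4 + 3
4 = 1·3 + 1
3 = 3·1 + 0
gcd(184, 199) = 1.
Working backward:
1 = 4 − 3
1 = −15 + 4·4
1 = 4·184 − 49·15
1 = −49·199 + 53·184
So 1 = (-49)·199 + (53)·184.

1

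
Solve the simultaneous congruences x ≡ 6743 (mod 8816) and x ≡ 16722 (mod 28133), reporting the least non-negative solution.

Write x = 6743 + 8816·k. Then 8816·k ≡ 16722 − 6743 ≡ 9979 (mod 28133).
Need 8816⁻¹ mod 28133. Extended Euclid on (28133, 8816):
28133 = 3·8816 + 1685
8816 = 5·1685 + 391
1685 = 4·391 + 121
391 = 3·121 + 28
121 = 4·28 + 9
28 = 3·9 + 1
9 = 9·1 + 0
Back-substitute:
1 = 28 − 3·9
1 = −3·121 + 13·28
1 = 13·391 − 42·121
1 = −42·1685 + 181·391
1 = 181·8816 − 947·1685
1 = −947·28133 + 3022·8816
8816⁻¹ ≡ 3022 (mod 28133), so k ≡ 3022·9979 ≡ 26095 (mod 28133).
x = 6743 + 8816·26095 = 230060263.

230060263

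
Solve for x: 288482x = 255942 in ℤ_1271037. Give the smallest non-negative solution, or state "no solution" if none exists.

43188

First find gcd(288482, 1271037):
1271037 = 4*288482 + 117109
288482 = 2*117109 + 54264
117109 = 2*54264 + 8581
54264 = 6*8581 + 2778
8581 = 3*2778 + 247
2778 = 11*247 + 61
247 = 4*61 + 3
61 = 20*3 + 1
3 = 3*1 + 0
gcd = 1, so a unique solution mod 1271037 exists.
Back-substitute for the Bézout coefficients:
1 = 61 − 20·3
1 = −20·247 + 81·61
1 = 81·2778 − 911·247
1 = −911·8581 + 2814·2778
1 = 2814·54264 − 17795·8581
1 = −17795·117109 + 38404·54264
1 = 38404·288482 − 94603·117109
1 = −94603·1271037 + 416816·288482
So 288482·(416816) ≡ 1 (mod 1271037), giving 288482⁻¹ ≡ 416816.
x ≡ 288482⁻¹·255942 ≡ 416816·255942 ≡ 43188 (mod 1271037).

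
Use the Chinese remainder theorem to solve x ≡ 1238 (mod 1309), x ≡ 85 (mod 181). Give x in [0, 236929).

174026

Write x = 1238 + 1309·k. Then 1309·k ≡ 85 − 1238 ≡ 114 (mod 181).
Need 1309⁻¹ mod 181. Extended Euclid on (181, 42):
181 = 4×42 + 13
42 = 3×13 + 3
13 = 4×3 + 1
3 = 3×1 + 0
Back-substitute:
1 = 13 − 4·3
1 = −4·42 + 13·13
1 = 13·181 − 56·42
1309⁻¹ ≡ 125 (mod 181), so k ≡ 125·114 ≡ 132 (mod 181).
x = 1238 + 1309·132 = 174026.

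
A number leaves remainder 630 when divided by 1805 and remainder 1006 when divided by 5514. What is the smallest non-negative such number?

Write x = 630 + 1805·k. Then 1805·k ≡ 1006 − 630 ≡ 376 (mod 5514).
Need 1805⁻¹ mod 5514. Extended Euclid on (5514, 1805):
5514 = 3*1805 + 99
1805 = 18*99 + 23
99 = 4*23 + 7
23 = 3*7 + 2
7 = 3*2 + 1
2 = 2*1 + 0
Back-substitute:
1 = 7 − 3·2
1 = −3·23 + 10·7
1 = 10·99 − 43·23
1 = −43·1805 + 784·99
1 = 784·5514 − 2395·1805
1805⁻¹ ≡ 3119 (mod 5514), so k ≡ 3119·376 ≡ 3776 (mod 5514).
x = 630 + 1805·3776 = 6816310.

6816310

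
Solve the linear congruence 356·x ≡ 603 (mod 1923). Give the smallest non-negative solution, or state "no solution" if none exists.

342

First find gcd(356, 1923):
1923 = 5×356 + 143
356 = 2×143 + 70
143 = 2×70 + 3
70 = 23×3 + 1
3 = 3×1 + 0
gcd = 1, so a unique solution mod 1923 exists.
Back-substitute for the Bézout coefficients:
1 = 70 − 23·3
1 = −23·143 + 47·70
1 = 47·356 − 117·143
1 = −117·1923 + 632·356
So 356·(632) ≡ 1 (mod 1923), giving 356⁻¹ ≡ 632.
x ≡ 356⁻¹·603 ≡ 632·603 ≡ 342 (mod 1923).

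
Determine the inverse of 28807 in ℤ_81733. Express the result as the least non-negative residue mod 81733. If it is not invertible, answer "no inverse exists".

11315

gcd(81733, 28807) by repeated division:
81733 = 2×28807 + 24119
28807 = 1×24119 + 4688
24119 = 5×4688 + 679
4688 = 6×679 + 614
679 = 1×614 + 65
614 = 9×65 + 29
65 = 2×29 + 7
29 = 4×7 + 1
7 = 7×1 + 0
The gcd is 1. Working backward:
1 = 29 − 4·7
1 = −4·65 + 9·29
1 = 9·614 − 85·65
1 = −85·679 + 94·614
1 = 94·4688 − 649·679
1 = −649·24119 + 3339·4688
1 = 3339·28807 − 3988·24119
1 = −3988·81733 + 11315·28807
So 28807·11315 ≡ 1 (mod 81733).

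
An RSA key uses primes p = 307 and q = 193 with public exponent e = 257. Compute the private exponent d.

φ(n) = (p−1)(q−1) = 306·192 = 58752.
Need d with 257·d ≡ 1 (mod 58752). Apply the extended Euclidean algorithm:
58752 = 228*257 + 156
257 = 1*156 + 101
156 = 1*101 + 55
101 = 1*55 + 46
55 = 1*46 + 9
46 = 5*9 + 1
9 = 9*1 + 0
Back-substitute:
1 = 46 − 5·9
1 = −5·55 + 6·46
1 = 6·101 − 11·55
1 = −11·156 + 17·101
1 = 17·257 − 28·156
1 = −28·58752 + 6401·257
So 257·6401 ≡ 1 (mod 58752), hence d = 6401.

6401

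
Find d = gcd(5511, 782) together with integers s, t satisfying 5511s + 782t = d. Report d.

1

Repeated division:
5511 = 7·782 + 37
782 = 21·37 + 5
37 = 7·5 + 2
5 = 2·2 + 1
2 = 2·1 + 0
gcd(5511, 782) = 1.
Working backward:
1 = 5 − 2·2
1 = −2·37 + 15·5
1 = 15·782 − 317·37
1 = −317·5511 + 2234·782
So 1 = (-317)·5511 + (2234)·782.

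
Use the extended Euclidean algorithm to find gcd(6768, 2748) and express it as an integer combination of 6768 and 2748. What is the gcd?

Euclidean algorithm:
6768 = 2·2748 + 1272
2748 = 2·1272 + 204
1272 = 6·204 + 48
204 = 4·48 + 12
48 = 4·12 + 0
gcd(6768, 2748) = 12.
Back-substituting:
12 = 204 − 4·48
12 = −4·1272 + 25·204
12 = 25·2748 − 54·1272
12 = −54·6768 + 133·2748
So 12 = (-54)·6768 + (133)·2748.

12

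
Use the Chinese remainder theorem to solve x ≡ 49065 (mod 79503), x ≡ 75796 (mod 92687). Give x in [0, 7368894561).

Write x = 49065 + 79503·k. Then 79503·k ≡ 75796 − 49065 ≡ 26731 (mod 92687).
Need 79503⁻¹ mod 92687. Extended Euclid on (92687, 79503):
92687 = 1×79503 + 13184
79503 = 6×13184 + 399
13184 = 33×399 + 17
399 = 23×17 + 8
17 = 2×8 + 1
8 = 8×1 + 0
Back-substitute:
1 = 17 − 2·8
1 = −2·399 + 47·17
1 = 47·13184 − 1553·399
1 = −1553·79503 + 9365·13184
1 = 9365·92687 − 10918·79503
79503⁻¹ ≡ 81769 (mod 92687), so k ≡ 81769·26731 ≡ 22305 (mod 92687).
x = 49065 + 79503·22305 = 1773363480.

1773363480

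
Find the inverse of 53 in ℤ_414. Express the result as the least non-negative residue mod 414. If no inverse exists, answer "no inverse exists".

gcd(414, 53) by repeated division:
414 = 7*53 + 43
53 = 1*43 + 10
43 = 4*10 + 3
10 = 3*3 + 1
3 = 3*1 + 0
Since gcd(53, 414) = 1, back-substitute to write 1 as a combination:
1 = 10 − 3·3
1 = −3·43 + 13·10
1 = 13·53 − 16·43
1 = −16·414 + 125·53
So 53·125 ≡ 1 (mod 414).

125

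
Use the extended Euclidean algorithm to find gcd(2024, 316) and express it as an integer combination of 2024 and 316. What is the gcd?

Apply Euclid's algorithm to 2024 and 316:
2024 = 6*316 + 128
316 = 2*128 + 60
128 = 2*60 + 8
60 = 7*8 + 4
8 = 2*4 + 0
gcd(2024, 316) = 4.
Working backward:
4 = 60 − 7·8
4 = −7·128 + 15·60
4 = 15·316 − 37·128
4 = −37·2024 + 237·316
So 4 = (-37)·2024 + (237)·316.

4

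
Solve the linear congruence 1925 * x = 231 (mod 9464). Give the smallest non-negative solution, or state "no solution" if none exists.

595

First find gcd(1925, 9464):
9464 = 4·1925 + 1764
1925 = 1·1764 + 161
1764 = 10·161 + 154
161 = 1·154 + 7
154 = 22·7 + 0
gcd = 7 and 7 | 231, so solutions exist. Divide through by 7: 275x ≡ 33 (mod 1352).
Now find 275⁻¹ mod 1352:
1352 = 4×275 + 252
275 = 1×252 + 23
252 = 10×23 + 22
23 = 1×22 + 1
22 = 22×1 + 0
Back-substitute:
1 = 23 − 22
1 = −252 + 11·23
1 = 11·275 − 12·252
1 = −12·1352 + 59·275
So 275⁻¹ ≡ 59 (mod 1352).
Then x ≡ 59·33 ≡ 595 (mod 1352); the smallest non-negative solution is x = 595.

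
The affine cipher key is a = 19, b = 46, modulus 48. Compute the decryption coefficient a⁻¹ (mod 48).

gcd(48, 19) by repeated division:
48 = 2*19 + 10
19 = 1*10 + 9
10 = 1*9 + 1
9 = 9*1 + 0
gcd = 1, so the inverse exists. Back-substitute:
1 = 10 − 9
1 = −19 + 2·10
1 = 2·48 − 5·19
So 19·(-5) ≡ 1 (mod 48), and -5 ≡ 43 (mod 48).

43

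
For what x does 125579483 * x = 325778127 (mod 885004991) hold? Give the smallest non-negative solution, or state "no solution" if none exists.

First find gcd(125579483, 885004991):
885004991 = 7×125579483 + 5948610
125579483 = 21×5948610 + 658673
5948610 = 9×658673 + 20553
658673 = 32×20553 + 977
20553 = 21×977 + 36
977 = 27×36 + 5
36 = 7×5 + 1
5 = 5×1 + 0
gcd = 1, so a unique solution mod 885004991 exists.
Back-substitute for the Bézout coefficients:
1 = 36 − 7·5
1 = −7·977 + 190·36
1 = 190·20553 − 3997·977
1 = −3997·658673 + 128094·20553
1 = 128094·5948610 − 1156843·658673
1 = −1156843·125579483 + 24421797·5948610
1 = 24421797·885004991 − 172109422·125579483
So 125579483·(-172109422) ≡ 1 (mod 885004991), giving 125579483⁻¹ ≡ 712895569.
x ≡ 125579483⁻¹·325778127 ≡ 712895569·325778127 ≡ 756562460 (mod 885004991).

756562460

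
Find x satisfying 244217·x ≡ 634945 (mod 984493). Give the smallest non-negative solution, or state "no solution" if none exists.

672350

First find gcd(244217, 984493):
984493 = 4*244217 + 7625
244217 = 32*7625 + 217
7625 = 35*217 + 30
217 = 7*30 + 7
30 = 4*7 + 2
7 = 3*2 + 1
2 = 2*1 + 0
gcd = 1, so a unique solution mod 984493 exists.
Back-substitute for the Bézout coefficients:
1 = 7 − 3·2
1 = −3·30 + 13·7
1 = 13·217 − 94·30
1 = −94·7625 + 3303·217
1 = 3303·244217 − 105790·7625
1 = −105790·984493 + 426463·244217
So 244217·(426463) ≡ 1 (mod 984493), giving 244217⁻¹ ≡ 426463.
x ≡ 244217⁻¹·634945 ≡ 426463·634945 ≡ 672350 (mod 984493).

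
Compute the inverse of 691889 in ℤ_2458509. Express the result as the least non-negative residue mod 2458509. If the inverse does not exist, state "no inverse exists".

Apply the Euclidean algorithm to 2458509 and 691889:
2458509 = 3×691889 + 382842
691889 = 1×382842 + 309047
382842 = 1×309047 + 73795
309047 = 4×73795 + 13867
73795 = 5×13867 + 4460
13867 = 3×4460 + 487
4460 = 9×487 + 77
487 = 6×77 + 25
77 = 3×25 + 2
25 = 12×2 + 1
2 = 2×1 + 0
Since gcd(691889, 2458509) = 1, back-substitute to write 1 as a combination:
1 = 25 − 12·2
1 = −12·77 + 37·25
1 = 37·487 − 234·77
1 = −234·4460 + 2143·487
1 = 2143·13867 − 6663·4460
1 = −6663·73795 + 35458·13867
1 = 35458·309047 − 148495·73795
1 = −148495·382842 + 183953·309047
1 = 183953·691889 − 332448·382842
1 = −332448·2458509 + 1181297·691889
So 691889·1181297 ≡ 1 (mod 2458509).

1181297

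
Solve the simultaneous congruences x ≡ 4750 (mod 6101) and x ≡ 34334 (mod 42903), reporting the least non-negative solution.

223258643

Write x = 4750 + 6101·k. Then 6101·k ≡ 34334 − 4750 ≡ 29584 (mod 42903).
Need 6101⁻¹ mod 42903. Extended Euclid on (42903, 6101):
42903 = 7*6101 + 196
6101 = 31*196 + 25
196 = 7*25 + 21
25 = 1*21 + 4
21 = 5*4 + 1
4 = 4*1 + 0
Back-substitute:
1 = 21 − 5·4
1 = −5·25 + 6·21
1 = 6·196 − 47·25
1 = −47·6101 + 1463·196
1 = 1463·42903 − 10288·6101
6101⁻¹ ≡ 32615 (mod 42903), so k ≡ 32615·29584 ≡ 36593 (mod 42903).
x = 4750 + 6101·36593 = 223258643.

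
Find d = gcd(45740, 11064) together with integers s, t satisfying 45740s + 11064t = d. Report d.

Repeated division:
45740 = 4·11064 + 1484
11064 = 7·1484 + 676
1484 = 2·676 + 132
676 = 5·132 + 16
132 = 8·16 + 4
16 = 4·4 + 0
gcd(45740, 11064) = 4.
Back-substituting:
4 = 132 − 8·16
4 = −8·676 + 41·132
4 = 41·1484 − 90·676
4 = −90·11064 + 671·1484
4 = 671·45740 − 2774·11064
So 4 = (671)·45740 + (-2774)·11064.

4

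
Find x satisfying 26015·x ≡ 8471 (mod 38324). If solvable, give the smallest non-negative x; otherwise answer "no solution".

gcd(26015, 38324):
38324 = 1×26015 + 12309
26015 = 2×12309 + 1397
12309 = 8×1397 + 1133
1397 = 1×1133 + 264
1133 = 4×264 + 77
264 = 3×77 + 33
77 = 2×33 + 11
33 = 3×11 + 0
gcd = 11, but 11 ∤ 8471, so the congruence has no solution.

no solution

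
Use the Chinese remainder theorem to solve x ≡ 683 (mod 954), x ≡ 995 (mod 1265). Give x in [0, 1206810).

Write x = 683 + 954·k. Then 954·k ≡ 995 − 683 ≡ 312 (mod 1265).
Need 954⁻¹ mod 1265. Extended Euclid on (1265, 954):
1265 = 1·954 + 311
954 = 3·311 + 21
311 = 14·21 + 17
21 = 1·17 + 4
17 = 4·4 + 1
4 = 4·1 + 0
Back-substitute:
1 = 17 − 4·4
1 = −4·21 + 5·17
1 = 5·311 − 74·21
1 = −74·954 + 227·311
1 = 227·1265 − 301·954
954⁻¹ ≡ 964 (mod 1265), so k ≡ 964·312 ≡ 963 (mod 1265).
x = 683 + 954·963 = 919385.

919385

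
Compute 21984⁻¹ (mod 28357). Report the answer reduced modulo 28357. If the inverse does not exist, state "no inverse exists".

24873

Apply the Euclidean algorithm to 28357 and 21984:
28357 = 1*21984 + 6373
21984 = 3*6373 + 2865
6373 = 2*2865 + 643
2865 = 4*643 + 293
643 = 2*293 + 57
293 = 5*57 + 8
57 = 7*8 + 1
8 = 8*1 + 0
Since gcd(21984, 28357) = 1, back-substitute to write 1 as a combination:
1 = 57 − 7·8
1 = −7·293 + 36·57
1 = 36·643 − 79·293
1 = −79·2865 + 352·643
1 = 352·6373 − 783·2865
1 = −783·21984 + 2701·6373
1 = 2701·28357 − 3484·21984
Hence 21984⁻¹ ≡ -3484 ≡ 24873 (mod 28357).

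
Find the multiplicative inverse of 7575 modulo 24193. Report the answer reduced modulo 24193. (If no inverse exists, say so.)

Apply the Euclidean algorithm to 24193 and 7575:
24193 = 3*7575 + 1468
7575 = 5*1468 + 235
1468 = 6*235 + 58
235 = 4*58 + 3
58 = 19*3 + 1
3 = 3*1 + 0
gcd = 1, so the inverse exists. Back-substitute:
1 = 58 − 19·3
1 = −19·235 + 77·58
1 = 77·1468 − 481·235
1 = −481·7575 + 2482·1468
1 = 2482·24193 − 7927·7575
Thus 7575·(-7927) ≡ 1 (mod 24193); reducing, -7927 mod 24193 = 16266.

16266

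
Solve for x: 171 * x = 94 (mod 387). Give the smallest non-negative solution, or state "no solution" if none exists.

gcd(171, 387):
387 = 2*171 + 45
171 = 3*45 + 36
45 = 1*36 + 9
36 = 4*9 + 0
gcd = 9, but 9 ∤ 94, so the congruence has no solution.

no solution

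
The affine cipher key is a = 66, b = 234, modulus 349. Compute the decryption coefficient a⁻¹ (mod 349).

312

Run Euclid on (349, 66):
349 = 5·66 + 19
66 = 3·19 + 9
19 = 2·9 + 1
9 = 9·1 + 0
The gcd is 1. Working backward:
1 = 19 − 2·9
1 = −2·66 + 7·19
1 = 7·349 − 37·66
Hence 66⁻¹ ≡ -37 ≡ 312 (mod 349).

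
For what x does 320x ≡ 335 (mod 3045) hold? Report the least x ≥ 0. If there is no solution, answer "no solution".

First find gcd(320, 3045):
3045 = 9·320 + 165
320 = 1·165 + 155
165 = 1·155 + 10
155 = 15·10 + 5
10 = 2·5 + 0
gcd = 5 and 5 | 335, so solutions exist. Divide through by 5: 64x ≡ 67 (mod 609).
Now find 64⁻¹ mod 609:
609 = 9×64 + 33
64 = 1×33 + 31
33 = 1×31 + 2
31 = 15×2 + 1
2 = 2×1 + 0
Back-substitute:
1 = 31 − 15·2
1 = −15·33 + 16·31
1 = 16·64 − 31·33
1 = −31·609 + 295·64
So 64⁻¹ ≡ 295 (mod 609).
Then x ≡ 295·67 ≡ 277 (mod 609); the smallest non-negative solution is x = 277.

277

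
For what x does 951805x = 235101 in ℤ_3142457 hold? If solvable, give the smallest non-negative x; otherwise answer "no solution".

First find gcd(951805, 3142457):
3142457 = 3×951805 + 287042
951805 = 3×287042 + 90679
287042 = 3×90679 + 15005
90679 = 6×15005 + 649
15005 = 23×649 + 78
649 = 8×78 + 25
78 = 3×25 + 3
25 = 8×3 + 1
3 = 3×1 + 0
gcd = 1, so a unique solution mod 3142457 exists.
Back-substitute for the Bézout coefficients:
1 = 25 − 8·3
1 = −8·78 + 25·25
1 = 25·649 − 208·78
1 = −208·15005 + 4809·649
1 = 4809·90679 − 29062·15005
1 = −29062·287042 + 91995·90679
1 = 91995·951805 − 305047·287042
1 = −305047·3142457 + 1007136·951805
So 951805·(1007136) ≡ 1 (mod 3142457), giving 951805⁻¹ ≡ 1007136.
x ≡ 951805⁻¹·235101 ≡ 1007136·235101 ≡ 830700 (mod 3142457).

830700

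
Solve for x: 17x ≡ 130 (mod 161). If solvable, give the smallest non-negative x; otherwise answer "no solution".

First find gcd(17, 161):
161 = 9·17 + 8
17 = 2·8 + 1
8 = 8·1 + 0
gcd = 1, so a unique solution mod 161 exists.
Back-substitute for the Bézout coefficients:
1 = 17 − 2·8
1 = −2·161 + 19·17
So 17·(19) ≡ 1 (mod 161), giving 17⁻¹ ≡ 19.
x ≡ 17⁻¹·130 ≡ 19·130 ≡ 55 (mod 161).

55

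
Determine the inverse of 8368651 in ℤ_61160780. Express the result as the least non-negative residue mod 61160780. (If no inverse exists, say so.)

32533111

Extended Euclidean algorithm:
61160780 = 7·8368651 + 2580223
8368651 = 3·2580223 + 627982
2580223 = 4·627982 + 68295
627982 = 9·68295 + 13327
68295 = 5·13327 + 1660
13327 = 8·1660 + 47
1660 = 35·47 + 15
47 = 3·15 + 2
15 = 7·2 + 1
2 = 2·1 + 0
Since gcd(8368651, 61160780) = 1, back-substitute to write 1 as a combination:
1 = 15 − 7·2
1 = −7·47 + 22·15
1 = 22·1660 − 777·47
1 = −777·13327 + 6238·1660
1 = 6238·68295 − 31967·13327
1 = −31967·627982 + 293941·68295
1 = 293941·2580223 − 1207731·627982
1 = −1207731·8368651 + 3917134·2580223
1 = 3917134·61160780 − 28627669·8368651
Hence 8368651⁻¹ ≡ -28627669 ≡ 32533111 (mod 61160780).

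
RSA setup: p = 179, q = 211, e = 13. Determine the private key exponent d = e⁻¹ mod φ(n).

φ(n) = (p−1)(q−1) = 178·210 = 37380.
Need d with 13·d ≡ 1 (mod 37380). Apply the extended Euclidean algorithm:
37380 = 2875·13 + 5
13 = 2·5 + 3
5 = 1·3 + 2
3 = 1·2 + 1
2 = 2·1 + 0
Back-substitute:
1 = 3 − 2
1 = −5 + 2·3
1 = 2·13 − 5·5
1 = −5·37380 + 14377·13
So 13·14377 ≡ 1 (mod 37380), hence d = 14377.

14377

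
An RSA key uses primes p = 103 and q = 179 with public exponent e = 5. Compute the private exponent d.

φ(n) = (p−1)(q−1) = 102·178 = 18156.
Need d with 5·d ≡ 1 (mod 18156). Apply the extended Euclidean algorithm:
18156 = 3631×5 + 1
5 = 5×1 + 0
Back-substitute:
1 = 18156 − 3631·5
So 5·(-3631) ≡ 1 (mod 18156), hence d ≡ -3631 ≡ 14525 (mod 18156).

14525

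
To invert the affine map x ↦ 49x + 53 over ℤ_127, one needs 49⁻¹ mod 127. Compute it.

70

gcd(127, 49) by repeated division:
127 = 2·49 + 29
49 = 1·29 + 20
29 = 1·20 + 9
20 = 2·9 + 2
9 = 4·2 + 1
2 = 2·1 + 0
Since gcd(49, 127) = 1, back-substitute to write 1 as a combination:
1 = 9 − 4·2
1 = −4·20 + 9·9
1 = 9·29 − 13·20
1 = −13·49 + 22·29
1 = 22·127 − 57·49
So 49·(-57) ≡ 1 (mod 127), and -57 ≡ 70 (mod 127).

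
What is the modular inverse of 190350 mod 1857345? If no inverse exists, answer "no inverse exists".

Euclidean algorithm on 1857345, 190350:
1857345 = 9*190350 + 144195
190350 = 1*144195 + 46155
144195 = 3*46155 + 5730
46155 = 8*5730 + 315
5730 = 18*315 + 60
315 = 5*60 + 15
60 = 4*15 + 0
Since gcd = 15 > 1, 190350 is not a unit mod 1857345.

no inverse exists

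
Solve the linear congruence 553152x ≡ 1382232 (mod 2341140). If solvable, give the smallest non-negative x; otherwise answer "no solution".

165581

First find gcd(553152, 2341140):
2341140 = 4×553152 + 128532
553152 = 4×128532 + 39024
128532 = 3×39024 + 11460
39024 = 3×11460 + 4644
11460 = 2×4644 + 2172
4644 = 2×2172 + 300
2172 = 7×300 + 72
300 = 4×72 + 12
72 = 6×12 + 0
gcd = 12 and 12 | 1382232, so solutions exist. Divide through by 12: 46096x ≡ 115186 (mod 195095).
Now find 46096⁻¹ mod 195095:
195095 = 4·46096 + 10711
46096 = 4·10711 + 3252
10711 = 3·3252 + 955
3252 = 3·955 + 387
955 = 2·387 + 181
387 = 2·181 + 25
181 = 7·25 + 6
25 = 4·6 + 1
6 = 6·1 + 0
Back-substitute:
1 = 25 − 4·6
1 = −4·181 + 29·25
1 = 29·387 − 62·181
1 = −62·955 + 153·387
1 = 153·3252 − 521·955
1 = −521·10711 + 1716·3252
1 = 1716·46096 − 7385·10711
1 = −7385·195095 + 31256·46096
So 46096⁻¹ ≡ 31256 (mod 195095).
Then x ≡ 31256·115186 ≡ 165581 (mod 195095); the smallest non-negative solution is x = 165581.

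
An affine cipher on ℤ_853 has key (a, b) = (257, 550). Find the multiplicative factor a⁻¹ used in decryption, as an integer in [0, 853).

156

Extended Euclidean algorithm:
853 = 3·257 + 82
257 = 3·82 + 11
82 = 7·11 + 5
11 = 2·5 + 1
5 = 5·1 + 0
gcd = 1, so the inverse exists. Back-substitute:
1 = 11 − 2·5
1 = −2·82 + 15·11
1 = 15·257 − 47·82
1 = −47·853 + 156·257
So 257·156 ≡ 1 (mod 853).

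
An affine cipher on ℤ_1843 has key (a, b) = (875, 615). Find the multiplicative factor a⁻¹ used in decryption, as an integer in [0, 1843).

1407

gcd(1843, 875) by repeated division:
1843 = 2×875 + 93
875 = 9×93 + 38
93 = 2×38 + 17
38 = 2×17 + 4
17 = 4×4 + 1
4 = 4×1 + 0
The gcd is 1. Working backward:
1 = 17 − 4·4
1 = −4·38 + 9·17
1 = 9·93 − 22·38
1 = −22·875 + 207·93
1 = 207·1843 − 436·875
Thus 875·(-436) ≡ 1 (mod 1843); reducing, -436 mod 1843 = 1407.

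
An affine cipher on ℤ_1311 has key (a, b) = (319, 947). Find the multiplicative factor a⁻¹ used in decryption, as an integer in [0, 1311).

337

Apply the Euclidean algorithm to 1311 and 319:
1311 = 4×319 + 35
319 = 9×35 + 4
35 = 8×4 + 3
4 = 1×3 + 1
3 = 3×1 + 0
Since gcd(319, 1311) = 1, back-substitute to write 1 as a combination:
1 = 4 − 3
1 = −35 + 9·4
1 = 9·319 − 82·35
1 = −82·1311 + 337·319
So 319·337 ≡ 1 (mod 1311).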